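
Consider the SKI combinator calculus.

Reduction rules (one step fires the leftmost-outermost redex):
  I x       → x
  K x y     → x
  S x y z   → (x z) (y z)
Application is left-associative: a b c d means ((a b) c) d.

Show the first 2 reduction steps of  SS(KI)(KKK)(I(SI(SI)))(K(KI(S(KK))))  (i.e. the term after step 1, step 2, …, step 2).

  start: SS(KI)(KKK)(I(SI(SI)))(K(KI(S(KK))))
  [1] S(KKK)(KI(KKK))(I(SI(SI)))(K(KI(S(KK))))
  [2] KKK(I(SI(SI)))(KI(KKK)(I(SI(SI))))(K(KI(S(KK))))

Answer: after 2 steps: KKK(I(SI(SI)))(KI(KKK)(I(SI(SI))))(K(KI(S(KK))))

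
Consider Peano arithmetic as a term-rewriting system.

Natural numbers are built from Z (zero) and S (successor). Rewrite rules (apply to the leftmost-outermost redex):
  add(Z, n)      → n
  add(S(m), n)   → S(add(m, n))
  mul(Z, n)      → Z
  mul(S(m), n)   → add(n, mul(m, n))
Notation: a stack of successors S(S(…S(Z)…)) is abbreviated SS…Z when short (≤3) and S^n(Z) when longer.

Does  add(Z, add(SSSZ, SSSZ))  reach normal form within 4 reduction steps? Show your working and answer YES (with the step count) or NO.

  start: add(Z, add(SSSZ, SSSZ))
  step 1: add(SSSZ, SSSZ)
  step 2: S(add(SSZ, SSSZ))
  step 3: S(S(add(SZ, SSSZ)))
  step 4: S(S(S(add(Z, SSSZ))))

Answer: NO — after 4 steps the term is S(S(S(add(Z, SSSZ)))), not yet normal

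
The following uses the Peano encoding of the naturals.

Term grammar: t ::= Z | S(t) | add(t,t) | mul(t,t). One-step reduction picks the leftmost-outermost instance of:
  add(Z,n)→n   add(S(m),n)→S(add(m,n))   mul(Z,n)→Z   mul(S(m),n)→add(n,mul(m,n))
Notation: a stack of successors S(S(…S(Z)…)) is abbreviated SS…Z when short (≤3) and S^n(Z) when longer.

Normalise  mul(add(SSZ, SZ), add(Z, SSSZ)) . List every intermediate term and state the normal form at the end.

Answer: normal form = S^9(Z)  (in 22 steps)

Working:
  start: mul(add(SSZ, SZ), add(Z, SSSZ))
  →1  mul(S(add(SZ, SZ)), add(Z, SSSZ))
  →2  add(add(Z, SSSZ), mul(add(SZ, SZ), add(Z, SSSZ)))
  →3  add(SSSZ, mul(add(SZ, SZ), add(Z, SSSZ)))
  →4  S(add(SSZ, mul(add(SZ, SZ), add(Z, SSSZ))))
  →5  S(S(add(SZ, mul(add(SZ, SZ), add(Z, SSSZ)))))
  →6  S(S(S(add(Z, mul(add(SZ, SZ), add(Z, SSSZ))))))
  →7  S(S(S(mul(add(SZ, SZ), add(Z, SSSZ)))))
  →8  S(S(S(mul(S(add(Z, SZ)), add(Z, SSSZ)))))
  →9  S(S(S(add(add(Z, SSSZ), mul(add(Z, SZ), add(Z, SSSZ))))))
  →10  S(S(S(add(SSSZ, mul(add(Z, SZ), add(Z, SSSZ))))))
  →11  S(S(S(S(add(SSZ, mul(add(Z, SZ), add(Z, SSSZ)))))))
  →12  S(S(S(S(S(add(SZ, mul(add(Z, SZ), add(Z, SSSZ))))))))
  →13  S(S(S(S(S(S(add(Z, mul(add(Z, SZ), add(Z, SSSZ)))))))))
  →14  S(S(S(S(S(S(mul(add(Z, SZ), add(Z, SSSZ))))))))
  →15  S(S(S(S(S(S(mul(SZ, add(Z, SSSZ))))))))
  →16  S(S(S(S(S(S(add(add(Z, SSSZ), mul(Z, add(Z, SSSZ)))))))))
  →17  S(S(S(S(S(S(add(SSSZ, mul(Z, add(Z, SSSZ)))))))))
  →18  S(S(S(S(S(S(S(add(SSZ, mul(Z, add(Z, SSSZ))))))))))
  →19  S(S(S(S(S(S(S(S(add(SZ, mul(Z, add(Z, SSSZ)))))))))))
  →20  S(S(S(S(S(S(S(S(S(add(Z, mul(Z, add(Z, SSSZ))))))))))))
  →21  S(S(S(S(S(S(S(S(S(mul(Z, add(Z, SSSZ)))))))))))
  →22  S^9(Z)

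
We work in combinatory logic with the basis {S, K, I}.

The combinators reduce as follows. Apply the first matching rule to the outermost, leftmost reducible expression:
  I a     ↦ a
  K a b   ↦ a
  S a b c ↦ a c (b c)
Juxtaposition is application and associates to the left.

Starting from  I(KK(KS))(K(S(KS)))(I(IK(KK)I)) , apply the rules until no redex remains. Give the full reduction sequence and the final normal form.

Answer: normal form = K(S(KS))  (in 3 steps)

Working:
  start: I(KK(KS))(K(S(KS)))(I(IK(KK)I))
  →1  KK(KS)(K(S(KS)))(I(IK(KK)I))
  →2  K(K(S(KS)))(I(IK(KK)I))
  →3  K(S(KS))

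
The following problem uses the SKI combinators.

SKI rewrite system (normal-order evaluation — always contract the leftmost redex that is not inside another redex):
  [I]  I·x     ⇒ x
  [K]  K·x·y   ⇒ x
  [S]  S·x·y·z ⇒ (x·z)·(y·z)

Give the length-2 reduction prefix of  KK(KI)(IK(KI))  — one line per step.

  start: KK(KI)(IK(KI))
  →1  K(IK(KI))
  →2  K(K(KI))

Answer: after 2 steps: K(K(KI))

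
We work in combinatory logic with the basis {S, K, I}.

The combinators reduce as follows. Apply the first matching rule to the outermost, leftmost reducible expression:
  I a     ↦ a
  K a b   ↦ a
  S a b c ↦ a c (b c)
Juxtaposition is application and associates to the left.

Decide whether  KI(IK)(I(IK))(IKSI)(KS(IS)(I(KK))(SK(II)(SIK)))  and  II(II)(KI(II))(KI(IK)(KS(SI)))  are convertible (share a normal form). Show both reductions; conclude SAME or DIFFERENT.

Answer: SAME — A ⇓ S, B ⇓ S

Derivation:
Term A:
  start: KI(IK)(I(IK))(IKSI)(KS(IS)(I(KK))(SK(II)(SIK)))
  →1  I(I(IK))(IKSI)(KS(IS)(I(KK))(SK(II)(SIK)))
  →2  I(IK)(IKSI)(KS(IS)(I(KK))(SK(II)(SIK)))
  →3  IK(IKSI)(KS(IS)(I(KK))(SK(II)(SIK)))
  →4  K(IKSI)(KS(IS)(I(KK))(SK(II)(SIK)))
  →5  IKSI
  →6  KSI
  →7  S

Term B:
  start: II(II)(KI(II))(KI(IK)(KS(SI)))
  →1  I(II)(KI(II))(KI(IK)(KS(SI)))
  →2  II(KI(II))(KI(IK)(KS(SI)))
  →3  I(KI(II))(KI(IK)(KS(SI)))
  →4  KI(II)(KI(IK)(KS(SI)))
  →5  I(KI(IK)(KS(SI)))
  →6  KI(IK)(KS(SI))
  →7  I(KS(SI))
  →8  KS(SI)
  →9  S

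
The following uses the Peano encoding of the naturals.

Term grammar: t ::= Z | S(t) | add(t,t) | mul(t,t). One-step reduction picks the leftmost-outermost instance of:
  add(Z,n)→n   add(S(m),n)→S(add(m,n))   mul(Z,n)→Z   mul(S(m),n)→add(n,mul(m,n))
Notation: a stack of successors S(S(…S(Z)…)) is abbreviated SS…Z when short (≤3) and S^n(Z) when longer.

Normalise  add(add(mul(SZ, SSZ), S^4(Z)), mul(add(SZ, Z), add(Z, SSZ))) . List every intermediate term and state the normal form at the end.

  start: add(add(mul(SZ, SSZ), S^4(Z)), mul(add(SZ, Z), add(Z, SSZ)))
  step 1: add(add(add(SSZ, mul(Z, SSZ)), S^4(Z)), mul(add(SZ, Z), add(Z, SSZ)))
  step 2: add(add(S(add(SZ, mul(Z, SSZ))), S^4(Z)), mul(add(SZ, Z), add(Z, SSZ)))
  step 3: add(S(add(add(SZ, mul(Z, SSZ)), S^4(Z))), mul(add(SZ, Z), add(Z, SSZ)))
  step 4: S(add(add(add(SZ, mul(Z, SSZ)), S^4(Z)), mul(add(SZ, Z), add(Z, SSZ))))
  step 5: S(add(add(S(add(Z, mul(Z, SSZ))), S^4(Z)), mul(add(SZ, Z), add(Z, SSZ))))
  step 6: S(add(S(add(add(Z, mul(Z, SSZ)), S^4(Z))), mul(add(SZ, Z), add(Z, SSZ))))
  step 7: S(S(add(add(add(Z, mul(Z, SSZ)), S^4(Z)), mul(add(SZ, Z), add(Z, SSZ)))))
  step 8: S(S(add(add(mul(Z, SSZ), S^4(Z)), mul(add(SZ, Z), add(Z, SSZ)))))
  step 9: S(S(add(add(Z, S^4(Z)), mul(add(SZ, Z), add(Z, SSZ)))))
  step 10: S(S(add(S^4(Z), mul(add(SZ, Z), add(Z, SSZ)))))
  step 11: S(S(S(add(SSSZ, mul(add(SZ, Z), add(Z, SSZ))))))
  step 12: S(S(S(S(add(SSZ, mul(add(SZ, Z), add(Z, SSZ)))))))
  step 13: S(S(S(S(S(add(SZ, mul(add(SZ, Z), add(Z, SSZ))))))))
  step 14: S(S(S(S(S(S(add(Z, mul(add(SZ, Z), add(Z, SSZ)))))))))
  step 15: S(S(S(S(S(S(mul(add(SZ, Z), add(Z, SSZ))))))))
  step 16: S(S(S(S(S(S(mul(S(add(Z, Z)), add(Z, SSZ))))))))
  step 17: S(S(S(S(S(S(add(add(Z, SSZ), mul(add(Z, Z), add(Z, SSZ)))))))))
  step 18: S(S(S(S(S(S(add(SSZ, mul(add(Z, Z), add(Z, SSZ)))))))))
  step 19: S(S(S(S(S(S(S(add(SZ, mul(add(Z, Z), add(Z, SSZ))))))))))
  step 20: S(S(S(S(S(S(S(S(add(Z, mul(add(Z, Z), add(Z, SSZ)))))))))))
  step 21: S(S(S(S(S(S(S(S(mul(add(Z, Z), add(Z, SSZ))))))))))
  step 22: S(S(S(S(S(S(S(S(mul(Z, add(Z, SSZ))))))))))
  step 23: S^8(Z)

Answer: normal form = S^8(Z)  (in 23 steps)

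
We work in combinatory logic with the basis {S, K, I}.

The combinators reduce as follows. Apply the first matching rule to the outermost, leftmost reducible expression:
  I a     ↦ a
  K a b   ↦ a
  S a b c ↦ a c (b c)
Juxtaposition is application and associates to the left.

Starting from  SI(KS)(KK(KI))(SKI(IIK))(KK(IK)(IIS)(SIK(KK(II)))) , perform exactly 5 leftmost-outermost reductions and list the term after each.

  start: SI(KS)(KK(KI))(SKI(IIK))(KK(IK)(IIS)(SIK(KK(II))))
  [1] I(KK(KI))(KS(KK(KI)))(SKI(IIK))(KK(IK)(IIS)(SIK(KK(II))))
  [2] KK(KI)(KS(KK(KI)))(SKI(IIK))(KK(IK)(IIS)(SIK(KK(II))))
  [3] K(KS(KK(KI)))(SKI(IIK))(KK(IK)(IIS)(SIK(KK(II))))
  [4] KS(KK(KI))(KK(IK)(IIS)(SIK(KK(II))))
  [5] S(KK(IK)(IIS)(SIK(KK(II))))

Answer: after 5 steps: S(KK(IK)(IIS)(SIK(KK(II))))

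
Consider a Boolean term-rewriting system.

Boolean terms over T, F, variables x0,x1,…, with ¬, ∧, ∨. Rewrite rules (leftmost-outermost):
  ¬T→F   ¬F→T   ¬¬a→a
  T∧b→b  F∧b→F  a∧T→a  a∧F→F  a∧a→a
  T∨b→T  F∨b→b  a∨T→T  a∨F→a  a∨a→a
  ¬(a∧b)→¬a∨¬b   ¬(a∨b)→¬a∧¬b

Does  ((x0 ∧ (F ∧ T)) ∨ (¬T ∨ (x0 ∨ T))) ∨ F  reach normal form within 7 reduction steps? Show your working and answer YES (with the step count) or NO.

  start: ((x0 ∧ (F ∧ T)) ∨ (¬T ∨ (x0 ∨ T))) ∨ F
  [1] (x0 ∧ (F ∧ T)) ∨ (¬T ∨ (x0 ∨ T))
  [2] (x0 ∧ F) ∨ (¬T ∨ (x0 ∨ T))
  [3] F ∨ (¬T ∨ (x0 ∨ T))
  [4] ¬T ∨ (x0 ∨ T)
  [5] F ∨ (x0 ∨ T)
  [6] x0 ∨ T
  [7] T

Answer: YES — reaches normal form T in 7 ≤ 7 steps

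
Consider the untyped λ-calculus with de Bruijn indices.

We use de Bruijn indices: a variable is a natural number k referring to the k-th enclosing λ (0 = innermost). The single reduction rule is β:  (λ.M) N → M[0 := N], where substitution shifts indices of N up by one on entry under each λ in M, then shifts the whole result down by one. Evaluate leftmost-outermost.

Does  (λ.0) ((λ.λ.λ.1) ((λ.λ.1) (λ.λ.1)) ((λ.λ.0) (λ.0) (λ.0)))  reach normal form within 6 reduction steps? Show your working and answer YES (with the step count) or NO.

  start: (λ.0) ((λ.λ.λ.1) ((λ.λ.1) (λ.λ.1)) ((λ.λ.0) (λ.0) (λ.0)))
  →1  (λ.λ.λ.1) ((λ.λ.1) (λ.λ.1)) ((λ.λ.0) (λ.0) (λ.0))
  →2  (λ.λ.1) ((λ.λ.0) (λ.0) (λ.0))
  →3  λ.(λ.λ.0) (λ.0) (λ.0)
  →4  λ.(λ.0) (λ.0)
  →5  λ.λ.0

Answer: YES — reaches normal form λ.λ.0 in 5 ≤ 6 steps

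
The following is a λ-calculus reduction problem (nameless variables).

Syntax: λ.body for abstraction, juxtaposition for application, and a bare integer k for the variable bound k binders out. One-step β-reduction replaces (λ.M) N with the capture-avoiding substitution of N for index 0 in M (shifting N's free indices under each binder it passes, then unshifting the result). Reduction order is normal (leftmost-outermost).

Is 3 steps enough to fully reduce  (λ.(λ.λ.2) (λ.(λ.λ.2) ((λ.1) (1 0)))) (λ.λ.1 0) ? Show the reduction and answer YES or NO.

Answer: YES — reaches normal form λ.λ.λ.1 0 in 2 ≤ 3 steps

Derivation:
  start: (λ.(λ.λ.2) (λ.(λ.λ.2) ((λ.1) (1 0)))) (λ.λ.1 0)
  [1] (λ.λ.λ.λ.1 0) (λ.(λ.λ.2) ((λ.1) ((λ.λ.1 0) 0)))
  [2] λ.λ.λ.1 0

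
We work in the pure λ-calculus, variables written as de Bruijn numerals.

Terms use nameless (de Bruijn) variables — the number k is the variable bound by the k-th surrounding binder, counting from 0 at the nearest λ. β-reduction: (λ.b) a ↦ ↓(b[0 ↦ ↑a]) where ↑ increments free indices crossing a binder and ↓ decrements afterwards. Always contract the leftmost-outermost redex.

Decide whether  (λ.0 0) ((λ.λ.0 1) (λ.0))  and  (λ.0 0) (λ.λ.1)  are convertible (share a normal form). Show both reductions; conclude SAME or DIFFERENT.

Answer: DIFFERENT — A ⇓ λ.0, B ⇓ λ.λ.λ.1

Working:
Term A:
  start: (λ.0 0) ((λ.λ.0 1) (λ.0))
  step 1: (λ.λ.0 1) (λ.0) ((λ.λ.0 1) (λ.0))
  step 2: (λ.0 (λ.0)) ((λ.λ.0 1) (λ.0))
  step 3: (λ.λ.0 1) (λ.0) (λ.0)
  step 4: (λ.0 (λ.0)) (λ.0)
  step 5: (λ.0) (λ.0)
  step 6: λ.0

Term B:
  start: (λ.0 0) (λ.λ.1)
  step 1: (λ.λ.1) (λ.λ.1)
  step 2: λ.λ.λ.1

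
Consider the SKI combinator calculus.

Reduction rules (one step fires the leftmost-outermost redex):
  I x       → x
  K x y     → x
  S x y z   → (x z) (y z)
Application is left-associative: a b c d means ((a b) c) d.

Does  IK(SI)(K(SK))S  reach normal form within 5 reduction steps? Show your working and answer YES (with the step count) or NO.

  start: IK(SI)(K(SK))S
  step 1: K(SI)(K(SK))S
  step 2: SIS

Answer: YES — reaches normal form SIS in 2 ≤ 5 steps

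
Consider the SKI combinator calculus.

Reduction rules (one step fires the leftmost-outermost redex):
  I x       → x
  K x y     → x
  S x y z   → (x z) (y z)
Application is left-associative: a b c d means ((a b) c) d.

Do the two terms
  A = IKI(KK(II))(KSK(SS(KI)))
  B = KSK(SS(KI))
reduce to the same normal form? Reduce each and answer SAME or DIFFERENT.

Term A:
  start: IKI(KK(II))(KSK(SS(KI)))
  [1] KI(KK(II))(KSK(SS(KI)))
  [2] I(KSK(SS(KI)))
  [3] KSK(SS(KI))
  [4] S(SS(KI))

Term B:
  start: KSK(SS(KI))
  [1] S(SS(KI))

Answer: SAME — A ⇓ S(SS(KI)), B ⇓ S(SS(KI))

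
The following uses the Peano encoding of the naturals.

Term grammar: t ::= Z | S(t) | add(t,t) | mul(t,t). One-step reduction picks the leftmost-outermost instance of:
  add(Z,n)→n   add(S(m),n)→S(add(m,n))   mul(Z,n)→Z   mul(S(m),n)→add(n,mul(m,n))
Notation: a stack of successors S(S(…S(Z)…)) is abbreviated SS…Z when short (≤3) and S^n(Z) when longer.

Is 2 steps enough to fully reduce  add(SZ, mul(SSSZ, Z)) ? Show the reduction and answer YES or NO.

Answer: NO — after 2 steps the term is S(mul(SSSZ, Z)), not yet normal

Working:
  start: add(SZ, mul(SSSZ, Z))
  step 1: S(add(Z, mul(SSSZ, Z)))
  step 2: S(mul(SSSZ, Z))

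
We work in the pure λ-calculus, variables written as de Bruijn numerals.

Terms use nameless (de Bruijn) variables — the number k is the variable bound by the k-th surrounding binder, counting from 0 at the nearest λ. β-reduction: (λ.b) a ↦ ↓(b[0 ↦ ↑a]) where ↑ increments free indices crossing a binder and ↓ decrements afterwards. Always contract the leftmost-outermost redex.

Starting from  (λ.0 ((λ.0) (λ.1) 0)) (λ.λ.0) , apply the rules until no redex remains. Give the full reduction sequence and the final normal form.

Answer: normal form = λ.0  (in 2 steps)

Derivation:
  start: (λ.0 ((λ.0) (λ.1) 0)) (λ.λ.0)
  [1] (λ.λ.0) ((λ.0) (λ.λ.λ.0) (λ.λ.0))
  [2] λ.0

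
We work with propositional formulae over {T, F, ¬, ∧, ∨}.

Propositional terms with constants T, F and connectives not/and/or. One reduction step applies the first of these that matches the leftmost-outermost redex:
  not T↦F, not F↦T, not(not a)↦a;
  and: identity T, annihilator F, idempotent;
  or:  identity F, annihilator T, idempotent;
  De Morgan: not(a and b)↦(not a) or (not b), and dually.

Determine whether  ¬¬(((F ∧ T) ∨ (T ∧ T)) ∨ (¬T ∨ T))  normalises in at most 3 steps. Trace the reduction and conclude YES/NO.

Answer: NO — after 3 steps the term is (T ∧ T) ∨ (¬T ∨ T), not yet normal

Derivation:
  start: ¬¬(((F ∧ T) ∨ (T ∧ T)) ∨ (¬T ∨ T))
  →1  ((F ∧ T) ∨ (T ∧ T)) ∨ (¬T ∨ T)
  →2  (F ∨ (T ∧ T)) ∨ (¬T ∨ T)
  →3  (T ∧ T) ∨ (¬T ∨ T)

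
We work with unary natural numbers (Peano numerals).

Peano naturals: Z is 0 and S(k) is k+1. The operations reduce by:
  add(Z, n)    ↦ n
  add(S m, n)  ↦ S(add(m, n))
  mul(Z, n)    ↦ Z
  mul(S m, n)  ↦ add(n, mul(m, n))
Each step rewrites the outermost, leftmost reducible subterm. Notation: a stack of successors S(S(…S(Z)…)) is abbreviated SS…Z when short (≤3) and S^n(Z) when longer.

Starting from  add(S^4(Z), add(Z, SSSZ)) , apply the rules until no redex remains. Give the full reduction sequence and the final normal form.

Answer: normal form = S^7(Z)  (in 6 steps)

Reduction:
  start: add(S^4(Z), add(Z, SSSZ))
  →1  S(add(SSSZ, add(Z, SSSZ)))
  →2  S(S(add(SSZ, add(Z, SSSZ))))
  →3  S(S(S(add(SZ, add(Z, SSSZ)))))
  →4  S(S(S(S(add(Z, add(Z, SSSZ))))))
  →5  S(S(S(S(add(Z, SSSZ)))))
  →6  S^7(Z)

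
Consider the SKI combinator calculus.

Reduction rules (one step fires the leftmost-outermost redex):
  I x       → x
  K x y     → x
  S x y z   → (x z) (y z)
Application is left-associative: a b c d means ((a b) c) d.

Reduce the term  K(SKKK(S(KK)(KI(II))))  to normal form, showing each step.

  start: K(SKKK(S(KK)(KI(II))))
  [1] K(KK(KK)(S(KK)(KI(II))))
  [2] K(K(S(KK)(KI(II))))
  [3] K(K(S(KK)I))

Answer: normal form = K(K(S(KK)I))  (in 3 steps)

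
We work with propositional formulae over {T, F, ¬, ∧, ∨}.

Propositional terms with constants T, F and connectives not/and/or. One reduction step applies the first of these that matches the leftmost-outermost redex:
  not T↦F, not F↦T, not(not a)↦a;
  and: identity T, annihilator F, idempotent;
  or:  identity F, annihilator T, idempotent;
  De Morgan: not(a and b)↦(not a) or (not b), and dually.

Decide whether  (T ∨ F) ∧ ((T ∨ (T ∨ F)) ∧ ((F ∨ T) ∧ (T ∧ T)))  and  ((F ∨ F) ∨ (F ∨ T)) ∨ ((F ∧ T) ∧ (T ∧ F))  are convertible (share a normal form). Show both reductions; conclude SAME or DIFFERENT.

Term A:
  start: (T ∨ F) ∧ ((T ∨ (T ∨ F)) ∧ ((F ∨ T) ∧ (T ∧ T)))
  →1  T ∧ ((T ∨ (T ∨ F)) ∧ ((F ∨ T) ∧ (T ∧ T)))
  →2  (T ∨ (T ∨ F)) ∧ ((F ∨ T) ∧ (T ∧ T))
  →3  T ∧ ((F ∨ T) ∧ (T ∧ T))
  →4  (F ∨ T) ∧ (T ∧ T)
  →5  T ∧ (T ∧ T)
  →6  T ∧ T
  →7  T

Term B:
  start: ((F ∨ F) ∨ (F ∨ T)) ∨ ((F ∧ T) ∧ (T ∧ F))
  →1  (F ∨ (F ∨ T)) ∨ ((F ∧ T) ∧ (T ∧ F))
  →2  (F ∨ T) ∨ ((F ∧ T) ∧ (T ∧ F))
  →3  T ∨ ((F ∧ T) ∧ (T ∧ F))
  →4  T

Answer: SAME — A ⇓ T, B ⇓ T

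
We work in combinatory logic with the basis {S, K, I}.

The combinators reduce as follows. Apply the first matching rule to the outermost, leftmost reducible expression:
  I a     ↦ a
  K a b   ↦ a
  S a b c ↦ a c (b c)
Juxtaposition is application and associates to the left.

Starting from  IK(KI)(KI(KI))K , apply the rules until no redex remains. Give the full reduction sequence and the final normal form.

Answer: normal form = I  (in 3 steps)

Working:
  start: IK(KI)(KI(KI))K
  step 1: K(KI)(KI(KI))K
  step 2: KIK
  step 3: I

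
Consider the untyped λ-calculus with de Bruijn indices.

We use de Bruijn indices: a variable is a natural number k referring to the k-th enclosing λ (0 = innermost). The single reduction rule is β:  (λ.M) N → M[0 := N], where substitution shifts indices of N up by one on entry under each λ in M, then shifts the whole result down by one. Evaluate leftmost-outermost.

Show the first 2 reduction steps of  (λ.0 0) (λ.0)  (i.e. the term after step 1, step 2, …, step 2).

  start: (λ.0 0) (λ.0)
  step 1: (λ.0) (λ.0)
  step 2: λ.0

Answer: after 2 steps: λ.0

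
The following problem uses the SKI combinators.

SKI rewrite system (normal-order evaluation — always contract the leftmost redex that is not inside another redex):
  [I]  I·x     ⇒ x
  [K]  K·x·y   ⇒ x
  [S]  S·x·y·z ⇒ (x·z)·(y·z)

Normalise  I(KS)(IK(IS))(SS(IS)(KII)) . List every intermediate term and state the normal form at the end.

Answer: normal form = S(SI(SI))  (in 6 steps)

Working:
  start: I(KS)(IK(IS))(SS(IS)(KII))
  step 1: KS(IK(IS))(SS(IS)(KII))
  step 2: S(SS(IS)(KII))
  step 3: S(S(KII)(IS(KII)))
  step 4: S(SI(IS(KII)))
  step 5: S(SI(S(KII)))
  step 6: S(SI(SI))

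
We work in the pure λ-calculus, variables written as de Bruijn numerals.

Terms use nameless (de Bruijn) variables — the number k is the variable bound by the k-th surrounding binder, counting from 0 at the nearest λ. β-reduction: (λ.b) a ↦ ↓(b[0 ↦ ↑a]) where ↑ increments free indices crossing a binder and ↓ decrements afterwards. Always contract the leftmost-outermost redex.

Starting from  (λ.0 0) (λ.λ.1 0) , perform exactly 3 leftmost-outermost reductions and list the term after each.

  start: (λ.0 0) (λ.λ.1 0)
  →1  (λ.λ.1 0) (λ.λ.1 0)
  →2  λ.(λ.λ.1 0) 0
  →3  λ.λ.1 0

Answer: after 3 steps: λ.λ.1 0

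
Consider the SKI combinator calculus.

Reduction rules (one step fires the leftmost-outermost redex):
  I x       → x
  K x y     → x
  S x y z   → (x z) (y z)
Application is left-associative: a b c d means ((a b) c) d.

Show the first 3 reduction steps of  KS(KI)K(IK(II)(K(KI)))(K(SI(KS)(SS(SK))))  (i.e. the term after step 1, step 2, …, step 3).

  start: KS(KI)K(IK(II)(K(KI)))(K(SI(KS)(SS(SK))))
  →1  SK(IK(II)(K(KI)))(K(SI(KS)(SS(SK))))
  →2  K(K(SI(KS)(SS(SK))))(IK(II)(K(KI))(K(SI(KS)(SS(SK)))))
  →3  K(SI(KS)(SS(SK)))

Answer: after 3 steps: K(SI(KS)(SS(SK)))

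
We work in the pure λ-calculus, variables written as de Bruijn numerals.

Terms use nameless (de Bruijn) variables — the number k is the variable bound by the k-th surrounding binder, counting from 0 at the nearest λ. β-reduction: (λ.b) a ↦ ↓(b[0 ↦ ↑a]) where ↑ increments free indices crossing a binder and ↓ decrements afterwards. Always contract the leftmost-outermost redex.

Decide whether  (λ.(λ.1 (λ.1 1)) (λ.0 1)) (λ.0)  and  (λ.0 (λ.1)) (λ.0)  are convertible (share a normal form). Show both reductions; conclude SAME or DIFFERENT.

Term A:
  start: (λ.(λ.1 (λ.1 1)) (λ.0 1)) (λ.0)
  step 1: (λ.(λ.0) (λ.1 1)) (λ.0 (λ.0))
  step 2: (λ.0) (λ.(λ.0 (λ.0)) (λ.0 (λ.0)))
  step 3: λ.(λ.0 (λ.0)) (λ.0 (λ.0))
  step 4: λ.(λ.0 (λ.0)) (λ.0)
  step 5: λ.(λ.0) (λ.0)
  step 6: λ.λ.0

Term B:
  start: (λ.0 (λ.1)) (λ.0)
  step 1: (λ.0) (λ.λ.0)
  step 2: λ.λ.0

Answer: SAME — A ⇓ λ.λ.0, B ⇓ λ.λ.0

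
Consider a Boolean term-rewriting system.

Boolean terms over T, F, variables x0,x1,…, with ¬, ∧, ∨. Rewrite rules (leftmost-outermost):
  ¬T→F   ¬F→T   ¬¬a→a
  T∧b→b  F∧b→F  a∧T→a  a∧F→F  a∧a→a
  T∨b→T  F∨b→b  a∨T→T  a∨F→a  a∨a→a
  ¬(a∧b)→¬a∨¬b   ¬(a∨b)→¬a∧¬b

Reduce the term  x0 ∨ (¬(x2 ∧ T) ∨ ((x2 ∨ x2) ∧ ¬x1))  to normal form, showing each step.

Answer: normal form = x0 ∨ (¬x2 ∨ (x2 ∧ ¬x1))  (in 4 steps)

Working:
  start: x0 ∨ (¬(x2 ∧ T) ∨ ((x2 ∨ x2) ∧ ¬x1))
  →1  x0 ∨ ((¬x2 ∨ ¬T) ∨ ((x2 ∨ x2) ∧ ¬x1))
  →2  x0 ∨ ((¬x2 ∨ F) ∨ ((x2 ∨ x2) ∧ ¬x1))
  →3  x0 ∨ (¬x2 ∨ ((x2 ∨ x2) ∧ ¬x1))
  →4  x0 ∨ (¬x2 ∨ (x2 ∧ ¬x1))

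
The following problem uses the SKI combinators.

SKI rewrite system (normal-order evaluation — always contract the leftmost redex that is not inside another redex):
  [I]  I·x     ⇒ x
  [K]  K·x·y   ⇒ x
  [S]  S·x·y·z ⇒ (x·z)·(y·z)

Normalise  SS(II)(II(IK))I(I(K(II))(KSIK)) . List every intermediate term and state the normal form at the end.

  start: SS(II)(II(IK))I(I(K(II))(KSIK))
  step 1: S(II(IK))(II(II(IK)))I(I(K(II))(KSIK))
  step 2: II(IK)I(II(II(IK))I)(I(K(II))(KSIK))
  step 3: I(IK)I(II(II(IK))I)(I(K(II))(KSIK))
  step 4: IKI(II(II(IK))I)(I(K(II))(KSIK))
  step 5: KI(II(II(IK))I)(I(K(II))(KSIK))
  step 6: I(I(K(II))(KSIK))
  step 7: I(K(II))(KSIK)
  step 8: K(II)(KSIK)
  step 9: II
  step 10: I

Answer: normal form = I  (in 10 steps)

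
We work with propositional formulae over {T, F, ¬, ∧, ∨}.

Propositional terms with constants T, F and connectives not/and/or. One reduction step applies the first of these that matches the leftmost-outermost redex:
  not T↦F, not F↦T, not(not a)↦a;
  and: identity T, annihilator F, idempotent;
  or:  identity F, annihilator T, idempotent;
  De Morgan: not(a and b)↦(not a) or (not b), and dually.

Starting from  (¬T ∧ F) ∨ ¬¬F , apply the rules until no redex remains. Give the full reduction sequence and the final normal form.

Answer: normal form = F  (in 3 steps)

Reduction:
  start: (¬T ∧ F) ∨ ¬¬F
  [1] F ∨ ¬¬F
  [2] ¬¬F
  [3] F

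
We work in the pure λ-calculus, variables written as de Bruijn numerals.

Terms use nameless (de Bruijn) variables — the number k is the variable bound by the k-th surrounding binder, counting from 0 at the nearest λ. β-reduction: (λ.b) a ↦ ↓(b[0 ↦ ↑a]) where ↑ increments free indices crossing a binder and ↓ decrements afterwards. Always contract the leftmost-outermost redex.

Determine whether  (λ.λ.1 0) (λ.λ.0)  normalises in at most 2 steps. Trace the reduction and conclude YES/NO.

  start: (λ.λ.1 0) (λ.λ.0)
  step 1: λ.(λ.λ.0) 0
  step 2: λ.λ.0

Answer: YES — reaches normal form λ.λ.0 in 2 ≤ 2 steps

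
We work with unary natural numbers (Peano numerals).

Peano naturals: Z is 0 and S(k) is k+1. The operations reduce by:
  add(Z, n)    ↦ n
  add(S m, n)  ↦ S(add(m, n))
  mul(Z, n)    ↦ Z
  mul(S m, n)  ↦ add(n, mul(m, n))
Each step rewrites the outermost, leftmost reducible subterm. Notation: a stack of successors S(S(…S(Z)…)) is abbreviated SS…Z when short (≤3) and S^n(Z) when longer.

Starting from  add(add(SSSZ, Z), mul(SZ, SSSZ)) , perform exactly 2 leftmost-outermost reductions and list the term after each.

  start: add(add(SSSZ, Z), mul(SZ, SSSZ))
  step 1: add(S(add(SSZ, Z)), mul(SZ, SSSZ))
  step 2: S(add(add(SSZ, Z), mul(SZ, SSSZ)))

Answer: after 2 steps: S(add(add(SSZ, Z), mul(SZ, SSSZ)))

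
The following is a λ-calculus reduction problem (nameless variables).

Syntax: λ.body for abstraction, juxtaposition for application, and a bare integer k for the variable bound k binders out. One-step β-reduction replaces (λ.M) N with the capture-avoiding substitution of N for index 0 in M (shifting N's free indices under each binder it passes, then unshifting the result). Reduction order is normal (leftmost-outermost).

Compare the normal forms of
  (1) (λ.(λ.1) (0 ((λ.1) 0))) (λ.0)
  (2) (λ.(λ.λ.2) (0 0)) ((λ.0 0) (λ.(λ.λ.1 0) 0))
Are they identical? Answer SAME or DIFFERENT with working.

Term A:
  start: (λ.(λ.1) (0 ((λ.1) 0))) (λ.0)
  step 1: (λ.λ.0) ((λ.0) ((λ.λ.0) (λ.0)))
  step 2: λ.0

Term B:
  start: (λ.(λ.λ.2) (0 0)) ((λ.0 0) (λ.(λ.λ.1 0) 0))
  step 1: (λ.λ.(λ.0 0) (λ.(λ.λ.1 0) 0)) ((λ.0 0) (λ.(λ.λ.1 0) 0) ((λ.0 0) (λ.(λ.λ.1 0) 0)))
  step 2: λ.(λ.0 0) (λ.(λ.λ.1 0) 0)
  step 3: λ.(λ.(λ.λ.1 0) 0) (λ.(λ.λ.1 0) 0)
  step 4: λ.(λ.λ.1 0) (λ.(λ.λ.1 0) 0)
  step 5: λ.λ.(λ.(λ.λ.1 0) 0) 0
  step 6: λ.λ.(λ.λ.1 0) 0
  step 7: λ.λ.λ.1 0

Answer: DIFFERENT — A ⇓ λ.0, B ⇓ λ.λ.λ.1 0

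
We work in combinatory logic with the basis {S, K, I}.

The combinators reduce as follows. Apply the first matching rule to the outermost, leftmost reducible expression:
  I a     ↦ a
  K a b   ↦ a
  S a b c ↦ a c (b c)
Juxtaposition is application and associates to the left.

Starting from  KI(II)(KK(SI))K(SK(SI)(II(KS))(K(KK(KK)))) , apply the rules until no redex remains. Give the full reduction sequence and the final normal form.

  start: KI(II)(KK(SI))K(SK(SI)(II(KS))(K(KK(KK))))
  [1] I(KK(SI))K(SK(SI)(II(KS))(K(KK(KK))))
  [2] KK(SI)K(SK(SI)(II(KS))(K(KK(KK))))
  [3] KK(SK(SI)(II(KS))(K(KK(KK))))
  [4] K

Answer: normal form = K  (in 4 steps)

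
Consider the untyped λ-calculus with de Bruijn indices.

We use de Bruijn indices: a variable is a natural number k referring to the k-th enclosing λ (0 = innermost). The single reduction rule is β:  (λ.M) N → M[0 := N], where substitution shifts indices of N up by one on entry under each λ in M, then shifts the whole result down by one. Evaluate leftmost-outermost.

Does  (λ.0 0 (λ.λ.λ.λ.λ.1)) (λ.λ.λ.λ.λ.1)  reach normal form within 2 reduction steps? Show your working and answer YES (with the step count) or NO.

Answer: NO — after 2 steps the term is (λ.λ.λ.λ.1) (λ.λ.λ.λ.λ.1), not yet normal

Reduction:
  start: (λ.0 0 (λ.λ.λ.λ.λ.1)) (λ.λ.λ.λ.λ.1)
  →1  (λ.λ.λ.λ.λ.1) (λ.λ.λ.λ.λ.1) (λ.λ.λ.λ.λ.1)
  →2  (λ.λ.λ.λ.1) (λ.λ.λ.λ.λ.1)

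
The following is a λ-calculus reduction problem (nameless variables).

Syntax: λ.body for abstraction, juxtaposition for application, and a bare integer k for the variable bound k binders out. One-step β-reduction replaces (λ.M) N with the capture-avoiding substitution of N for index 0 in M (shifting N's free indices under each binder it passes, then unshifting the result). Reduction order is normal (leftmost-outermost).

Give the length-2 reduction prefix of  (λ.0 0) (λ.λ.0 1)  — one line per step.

  start: (λ.0 0) (λ.λ.0 1)
  →1  (λ.λ.0 1) (λ.λ.0 1)
  →2  λ.0 (λ.λ.0 1)

Answer: after 2 steps: λ.0 (λ.λ.0 1)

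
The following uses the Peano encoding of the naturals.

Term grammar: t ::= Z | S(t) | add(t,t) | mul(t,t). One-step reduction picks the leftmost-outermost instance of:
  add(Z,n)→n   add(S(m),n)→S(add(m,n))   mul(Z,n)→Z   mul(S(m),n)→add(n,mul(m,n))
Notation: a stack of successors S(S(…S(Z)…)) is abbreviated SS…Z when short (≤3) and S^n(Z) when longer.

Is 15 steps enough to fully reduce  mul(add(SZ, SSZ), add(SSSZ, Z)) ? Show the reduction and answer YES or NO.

Answer: NO — after 15 steps the term is S(S(S(S(add(S(add(SZ, Z)), mul(SZ, add(SSSZ, Z))))))), not yet normal

Derivation:
  start: mul(add(SZ, SSZ), add(SSSZ, Z))
  step 1: mul(S(add(Z, SSZ)), add(SSSZ, Z))
  step 2: add(add(SSSZ, Z), mul(add(Z, SSZ), add(SSSZ, Z)))
  step 3: add(S(add(SSZ, Z)), mul(add(Z, SSZ), add(SSSZ, Z)))
  step 4: S(add(add(SSZ, Z), mul(add(Z, SSZ), add(SSSZ, Z))))
  step 5: S(add(S(add(SZ, Z)), mul(add(Z, SSZ), add(SSSZ, Z))))
  step 6: S(S(add(add(SZ, Z), mul(add(Z, SSZ), add(SSSZ, Z)))))
  step 7: S(S(add(S(add(Z, Z)), mul(add(Z, SSZ), add(SSSZ, Z)))))
  step 8: S(S(S(add(add(Z, Z), mul(add(Z, SSZ), add(SSSZ, Z))))))
  step 9: S(S(S(add(Z, mul(add(Z, SSZ), add(SSSZ, Z))))))
  step 10: S(S(S(mul(add(Z, SSZ), add(SSSZ, Z)))))
  step 11: S(S(S(mul(SSZ, add(SSSZ, Z)))))
  step 12: S(S(S(add(add(SSSZ, Z), mul(SZ, add(SSSZ, Z))))))
  step 13: S(S(S(add(S(add(SSZ, Z)), mul(SZ, add(SSSZ, Z))))))
  step 14: S(S(S(S(add(add(SSZ, Z), mul(SZ, add(SSSZ, Z)))))))
  step 15: S(S(S(S(add(S(add(SZ, Z)), mul(SZ, add(SSSZ, Z)))))))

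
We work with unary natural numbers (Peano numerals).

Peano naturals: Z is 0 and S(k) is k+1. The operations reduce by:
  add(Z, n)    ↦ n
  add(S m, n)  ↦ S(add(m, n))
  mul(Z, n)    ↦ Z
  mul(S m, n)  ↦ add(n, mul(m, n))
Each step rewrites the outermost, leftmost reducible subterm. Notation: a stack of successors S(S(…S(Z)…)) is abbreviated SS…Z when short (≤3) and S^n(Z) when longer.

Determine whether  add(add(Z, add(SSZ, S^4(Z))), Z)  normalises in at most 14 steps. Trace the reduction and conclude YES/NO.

Answer: YES — reaches normal form S^6(Z) in 11 ≤ 14 steps

Derivation:
  start: add(add(Z, add(SSZ, S^4(Z))), Z)
  step 1: add(add(SSZ, S^4(Z)), Z)
  step 2: add(S(add(SZ, S^4(Z))), Z)
  step 3: S(add(add(SZ, S^4(Z)), Z))
  step 4: S(add(S(add(Z, S^4(Z))), Z))
  step 5: S(S(add(add(Z, S^4(Z)), Z)))
  step 6: S(S(add(S^4(Z), Z)))
  step 7: S(S(S(add(SSSZ, Z))))
  step 8: S(S(S(S(add(SSZ, Z)))))
  step 9: S(S(S(S(S(add(SZ, Z))))))
  step 10: S(S(S(S(S(S(add(Z, Z)))))))
  step 11: S^6(Z)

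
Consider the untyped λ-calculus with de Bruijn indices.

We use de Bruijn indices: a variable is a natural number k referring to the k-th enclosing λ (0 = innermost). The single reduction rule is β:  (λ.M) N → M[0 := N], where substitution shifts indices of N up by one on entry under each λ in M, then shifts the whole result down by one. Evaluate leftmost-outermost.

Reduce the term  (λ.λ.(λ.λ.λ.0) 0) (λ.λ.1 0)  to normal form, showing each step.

Answer: normal form = λ.λ.λ.0  (in 2 steps)

Reduction:
  start: (λ.λ.(λ.λ.λ.0) 0) (λ.λ.1 0)
  step 1: λ.(λ.λ.λ.0) 0
  step 2: λ.λ.λ.0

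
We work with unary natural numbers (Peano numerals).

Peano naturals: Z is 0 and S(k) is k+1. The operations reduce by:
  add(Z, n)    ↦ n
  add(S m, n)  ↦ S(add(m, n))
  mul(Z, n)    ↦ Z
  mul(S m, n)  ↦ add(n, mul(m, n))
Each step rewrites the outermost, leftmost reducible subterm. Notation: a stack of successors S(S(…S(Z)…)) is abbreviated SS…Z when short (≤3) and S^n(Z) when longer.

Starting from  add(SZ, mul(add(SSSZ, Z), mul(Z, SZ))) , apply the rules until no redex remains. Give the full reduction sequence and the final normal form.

  start: add(SZ, mul(add(SSSZ, Z), mul(Z, SZ)))
  step 1: S(add(Z, mul(add(SSSZ, Z), mul(Z, SZ))))
  step 2: S(mul(add(SSSZ, Z), mul(Z, SZ)))
  step 3: S(mul(S(add(SSZ, Z)), mul(Z, SZ)))
  step 4: S(add(mul(Z, SZ), mul(add(SSZ, Z), mul(Z, SZ))))
  step 5: S(add(Z, mul(add(SSZ, Z), mul(Z, SZ))))
  step 6: S(mul(add(SSZ, Z), mul(Z, SZ)))
  step 7: S(mul(S(add(SZ, Z)), mul(Z, SZ)))
  step 8: S(add(mul(Z, SZ), mul(add(SZ, Z), mul(Z, SZ))))
  step 9: S(add(Z, mul(add(SZ, Z), mul(Z, SZ))))
  step 10: S(mul(add(SZ, Z), mul(Z, SZ)))
  step 11: S(mul(S(add(Z, Z)), mul(Z, SZ)))
  step 12: S(add(mul(Z, SZ), mul(add(Z, Z), mul(Z, SZ))))
  step 13: S(add(Z, mul(add(Z, Z), mul(Z, SZ))))
  step 14: S(mul(add(Z, Z), mul(Z, SZ)))
  step 15: S(mul(Z, mul(Z, SZ)))
  step 16: SZ

Answer: normal form = SZ  (in 16 steps)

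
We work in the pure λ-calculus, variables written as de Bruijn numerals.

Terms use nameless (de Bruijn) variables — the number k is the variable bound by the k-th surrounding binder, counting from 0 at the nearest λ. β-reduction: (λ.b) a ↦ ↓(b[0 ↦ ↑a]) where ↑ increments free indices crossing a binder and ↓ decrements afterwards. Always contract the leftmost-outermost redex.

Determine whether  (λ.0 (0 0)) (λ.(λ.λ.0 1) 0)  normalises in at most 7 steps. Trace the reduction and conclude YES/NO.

Answer: YES — reaches normal form λ.0 (λ.0 (λ.λ.0 1)) in 6 ≤ 7 steps

Working:
  start: (λ.0 (0 0)) (λ.(λ.λ.0 1) 0)
  [1] (λ.(λ.λ.0 1) 0) ((λ.(λ.λ.0 1) 0) (λ.(λ.λ.0 1) 0))
  [2] (λ.λ.0 1) ((λ.(λ.λ.0 1) 0) (λ.(λ.λ.0 1) 0))
  [3] λ.0 ((λ.(λ.λ.0 1) 0) (λ.(λ.λ.0 1) 0))
  [4] λ.0 ((λ.λ.0 1) (λ.(λ.λ.0 1) 0))
  [5] λ.0 (λ.0 (λ.(λ.λ.0 1) 0))
  [6] λ.0 (λ.0 (λ.λ.0 1))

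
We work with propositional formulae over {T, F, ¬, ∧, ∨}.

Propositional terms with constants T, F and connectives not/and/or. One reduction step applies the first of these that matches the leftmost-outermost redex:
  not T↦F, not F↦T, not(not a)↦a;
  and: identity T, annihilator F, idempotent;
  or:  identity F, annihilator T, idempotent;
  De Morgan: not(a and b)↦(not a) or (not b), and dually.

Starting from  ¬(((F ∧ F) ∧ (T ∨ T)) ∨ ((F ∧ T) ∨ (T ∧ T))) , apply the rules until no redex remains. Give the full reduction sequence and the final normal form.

Answer: normal form = F  (in 15 steps)

Derivation:
  start: ¬(((F ∧ F) ∧ (T ∨ T)) ∨ ((F ∧ T) ∨ (T ∧ T)))
  step 1: ¬((F ∧ F) ∧ (T ∨ T)) ∧ ¬((F ∧ T) ∨ (T ∧ T))
  step 2: (¬(F ∧ F) ∨ ¬(T ∨ T)) ∧ ¬((F ∧ T) ∨ (T ∧ T))
  step 3: ((¬F ∨ ¬F) ∨ ¬(T ∨ T)) ∧ ¬((F ∧ T) ∨ (T ∧ T))
  step 4: (¬F ∨ ¬(T ∨ T)) ∧ ¬((F ∧ T) ∨ (T ∧ T))
  step 5: (T ∨ ¬(T ∨ T)) ∧ ¬((F ∧ T) ∨ (T ∧ T))
  step 6: T ∧ ¬((F ∧ T) ∨ (T ∧ T))
  step 7: ¬((F ∧ T) ∨ (T ∧ T))
  step 8: ¬(F ∧ T) ∧ ¬(T ∧ T)
  step 9: (¬F ∨ ¬T) ∧ ¬(T ∧ T)
  step 10: (T ∨ ¬T) ∧ ¬(T ∧ T)
  step 11: T ∧ ¬(T ∧ T)
  step 12: ¬(T ∧ T)
  step 13: ¬T ∨ ¬T
  step 14: ¬T
  step 15: F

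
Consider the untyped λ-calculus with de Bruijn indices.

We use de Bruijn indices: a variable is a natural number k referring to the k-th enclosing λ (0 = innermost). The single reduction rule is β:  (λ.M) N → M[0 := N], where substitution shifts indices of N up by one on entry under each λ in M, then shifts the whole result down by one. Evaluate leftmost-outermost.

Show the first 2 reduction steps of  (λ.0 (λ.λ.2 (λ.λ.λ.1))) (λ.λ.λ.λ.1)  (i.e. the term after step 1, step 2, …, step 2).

  start: (λ.0 (λ.λ.2 (λ.λ.λ.1))) (λ.λ.λ.λ.1)
  →1  (λ.λ.λ.λ.1) (λ.λ.(λ.λ.λ.λ.1) (λ.λ.λ.1))
  →2  λ.λ.λ.1

Answer: after 2 steps: λ.λ.λ.1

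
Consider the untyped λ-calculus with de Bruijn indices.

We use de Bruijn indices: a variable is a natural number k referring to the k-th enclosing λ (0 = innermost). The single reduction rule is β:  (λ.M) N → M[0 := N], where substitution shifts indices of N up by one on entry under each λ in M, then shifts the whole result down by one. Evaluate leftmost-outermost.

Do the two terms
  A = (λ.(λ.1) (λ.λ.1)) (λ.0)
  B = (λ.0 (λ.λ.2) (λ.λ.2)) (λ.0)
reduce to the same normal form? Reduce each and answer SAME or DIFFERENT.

Term A:
  start: (λ.(λ.1) (λ.λ.1)) (λ.0)
  step 1: (λ.λ.0) (λ.λ.1)
  step 2: λ.0

Term B:
  start: (λ.0 (λ.λ.2) (λ.λ.2)) (λ.0)
  step 1: (λ.0) (λ.λ.λ.0) (λ.λ.λ.0)
  step 2: (λ.λ.λ.0) (λ.λ.λ.0)
  step 3: λ.λ.0

Answer: DIFFERENT — A ⇓ λ.0, B ⇓ λ.λ.0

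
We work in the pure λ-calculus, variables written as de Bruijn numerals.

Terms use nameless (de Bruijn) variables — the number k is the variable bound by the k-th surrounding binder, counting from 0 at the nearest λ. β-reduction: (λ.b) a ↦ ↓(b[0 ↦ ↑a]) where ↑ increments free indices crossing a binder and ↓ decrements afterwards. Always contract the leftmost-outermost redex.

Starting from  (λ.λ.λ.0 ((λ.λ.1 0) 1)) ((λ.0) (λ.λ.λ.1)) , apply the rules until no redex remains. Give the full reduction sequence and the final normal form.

Answer: normal form = λ.λ.0 (λ.2 0)  (in 2 steps)

Working:
  start: (λ.λ.λ.0 ((λ.λ.1 0) 1)) ((λ.0) (λ.λ.λ.1))
  →1  λ.λ.0 ((λ.λ.1 0) 1)
  →2  λ.λ.0 (λ.2 0)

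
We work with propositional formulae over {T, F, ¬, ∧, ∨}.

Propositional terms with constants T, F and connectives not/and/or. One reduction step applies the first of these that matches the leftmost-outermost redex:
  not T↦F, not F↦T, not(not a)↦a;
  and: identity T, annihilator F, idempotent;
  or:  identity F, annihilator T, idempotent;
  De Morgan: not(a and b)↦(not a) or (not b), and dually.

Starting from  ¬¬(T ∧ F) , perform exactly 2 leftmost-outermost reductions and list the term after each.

Answer: after 2 steps: F

Derivation:
  start: ¬¬(T ∧ F)
  step 1: T ∧ F
  step 2: F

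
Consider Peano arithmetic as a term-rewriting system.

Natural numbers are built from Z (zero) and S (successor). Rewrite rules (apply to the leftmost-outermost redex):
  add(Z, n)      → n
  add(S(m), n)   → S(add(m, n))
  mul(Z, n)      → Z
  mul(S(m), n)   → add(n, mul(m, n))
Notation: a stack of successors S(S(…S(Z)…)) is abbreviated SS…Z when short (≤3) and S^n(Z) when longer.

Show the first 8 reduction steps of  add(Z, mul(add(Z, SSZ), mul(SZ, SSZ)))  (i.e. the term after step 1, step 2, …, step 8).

Answer: after 8 steps: S(S(add(add(Z, mul(Z, SSZ)), mul(SZ, mul(SZ, SSZ)))))

Reduction:
  start: add(Z, mul(add(Z, SSZ), mul(SZ, SSZ)))
  →1  mul(add(Z, SSZ), mul(SZ, SSZ))
  →2  mul(SSZ, mul(SZ, SSZ))
  →3  add(mul(SZ, SSZ), mul(SZ, mul(SZ, SSZ)))
  →4  add(add(SSZ, mul(Z, SSZ)), mul(SZ, mul(SZ, SSZ)))
  →5  add(S(add(SZ, mul(Z, SSZ))), mul(SZ, mul(SZ, SSZ)))
  →6  S(add(add(SZ, mul(Z, SSZ)), mul(SZ, mul(SZ, SSZ))))
  →7  S(add(S(add(Z, mul(Z, SSZ))), mul(SZ, mul(SZ, SSZ))))
  →8  S(S(add(add(Z, mul(Z, SSZ)), mul(SZ, mul(SZ, SSZ)))))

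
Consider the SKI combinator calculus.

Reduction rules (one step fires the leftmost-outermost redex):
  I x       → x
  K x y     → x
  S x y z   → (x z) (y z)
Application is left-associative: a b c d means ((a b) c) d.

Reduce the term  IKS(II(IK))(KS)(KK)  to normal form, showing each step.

Answer: normal form = S(KS)(KK)  (in 2 steps)

Working:
  start: IKS(II(IK))(KS)(KK)
  [1] KS(II(IK))(KS)(KK)
  [2] S(KS)(KK)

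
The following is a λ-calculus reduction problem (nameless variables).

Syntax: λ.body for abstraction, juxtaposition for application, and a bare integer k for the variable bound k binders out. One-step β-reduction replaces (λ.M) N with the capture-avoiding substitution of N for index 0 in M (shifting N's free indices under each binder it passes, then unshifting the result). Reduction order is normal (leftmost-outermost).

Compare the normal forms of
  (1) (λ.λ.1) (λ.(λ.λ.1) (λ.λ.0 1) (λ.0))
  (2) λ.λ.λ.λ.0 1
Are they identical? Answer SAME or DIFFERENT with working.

Term A:
  start: (λ.λ.1) (λ.(λ.λ.1) (λ.λ.0 1) (λ.0))
  [1] λ.λ.(λ.λ.1) (λ.λ.0 1) (λ.0)
  [2] λ.λ.(λ.λ.λ.0 1) (λ.0)
  [3] λ.λ.λ.λ.0 1

Term B:
  start: λ.λ.λ.λ.0 1

Answer: SAME — A ⇓ λ.λ.λ.λ.0 1, B ⇓ λ.λ.λ.λ.0 1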